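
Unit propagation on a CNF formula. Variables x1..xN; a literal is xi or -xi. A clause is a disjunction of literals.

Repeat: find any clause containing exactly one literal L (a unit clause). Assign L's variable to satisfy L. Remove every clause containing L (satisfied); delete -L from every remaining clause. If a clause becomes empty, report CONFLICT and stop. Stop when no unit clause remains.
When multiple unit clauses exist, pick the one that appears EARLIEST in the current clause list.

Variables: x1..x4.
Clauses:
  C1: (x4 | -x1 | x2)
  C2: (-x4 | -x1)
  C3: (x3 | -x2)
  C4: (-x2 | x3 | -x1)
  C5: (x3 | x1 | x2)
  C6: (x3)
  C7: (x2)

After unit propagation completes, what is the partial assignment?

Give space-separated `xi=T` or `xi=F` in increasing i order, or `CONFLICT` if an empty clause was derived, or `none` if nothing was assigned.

unit clause [3] forces x3=T; simplify:
  satisfied 4 clause(s); 3 remain; assigned so far: [3]
unit clause [2] forces x2=T; simplify:
  satisfied 2 clause(s); 1 remain; assigned so far: [2, 3]

Answer: x2=T x3=T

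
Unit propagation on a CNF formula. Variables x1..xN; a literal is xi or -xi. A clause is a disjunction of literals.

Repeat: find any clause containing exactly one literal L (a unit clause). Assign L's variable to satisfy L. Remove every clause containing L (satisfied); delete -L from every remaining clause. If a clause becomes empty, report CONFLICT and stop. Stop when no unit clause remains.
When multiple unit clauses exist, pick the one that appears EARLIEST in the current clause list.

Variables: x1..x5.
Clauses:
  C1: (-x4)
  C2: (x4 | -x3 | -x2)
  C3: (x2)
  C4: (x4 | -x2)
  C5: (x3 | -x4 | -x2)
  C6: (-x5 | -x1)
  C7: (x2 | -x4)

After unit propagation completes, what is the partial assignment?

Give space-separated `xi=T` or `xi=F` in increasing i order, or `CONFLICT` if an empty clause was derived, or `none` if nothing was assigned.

unit clause [-4] forces x4=F; simplify:
  drop 4 from [4, -3, -2] -> [-3, -2]
  drop 4 from [4, -2] -> [-2]
  satisfied 3 clause(s); 4 remain; assigned so far: [4]
unit clause [2] forces x2=T; simplify:
  drop -2 from [-3, -2] -> [-3]
  drop -2 from [-2] -> [] (empty!)
  satisfied 1 clause(s); 3 remain; assigned so far: [2, 4]
CONFLICT (empty clause)

Answer: CONFLICT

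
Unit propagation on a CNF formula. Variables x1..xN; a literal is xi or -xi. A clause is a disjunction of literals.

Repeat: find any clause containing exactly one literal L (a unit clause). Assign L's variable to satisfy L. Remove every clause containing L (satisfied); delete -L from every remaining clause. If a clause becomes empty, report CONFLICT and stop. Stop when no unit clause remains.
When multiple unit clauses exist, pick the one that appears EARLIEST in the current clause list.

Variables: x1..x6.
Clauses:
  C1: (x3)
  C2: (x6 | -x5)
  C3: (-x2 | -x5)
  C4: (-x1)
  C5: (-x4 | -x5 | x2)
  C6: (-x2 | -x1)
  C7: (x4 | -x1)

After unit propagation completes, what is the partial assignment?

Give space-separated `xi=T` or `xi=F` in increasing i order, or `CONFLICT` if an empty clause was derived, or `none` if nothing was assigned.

unit clause [3] forces x3=T; simplify:
  satisfied 1 clause(s); 6 remain; assigned so far: [3]
unit clause [-1] forces x1=F; simplify:
  satisfied 3 clause(s); 3 remain; assigned so far: [1, 3]

Answer: x1=F x3=T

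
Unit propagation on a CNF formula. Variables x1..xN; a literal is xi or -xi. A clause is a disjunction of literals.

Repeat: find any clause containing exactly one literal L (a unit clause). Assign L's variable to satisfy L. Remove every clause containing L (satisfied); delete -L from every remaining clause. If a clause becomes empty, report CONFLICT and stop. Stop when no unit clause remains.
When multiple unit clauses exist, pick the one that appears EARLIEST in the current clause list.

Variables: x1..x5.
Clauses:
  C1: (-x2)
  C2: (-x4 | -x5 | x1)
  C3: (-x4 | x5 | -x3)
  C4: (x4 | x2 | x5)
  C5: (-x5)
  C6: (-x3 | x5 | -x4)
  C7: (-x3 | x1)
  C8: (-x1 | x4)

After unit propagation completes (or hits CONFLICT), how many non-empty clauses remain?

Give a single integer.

Answer: 0

Derivation:
unit clause [-2] forces x2=F; simplify:
  drop 2 from [4, 2, 5] -> [4, 5]
  satisfied 1 clause(s); 7 remain; assigned so far: [2]
unit clause [-5] forces x5=F; simplify:
  drop 5 from [-4, 5, -3] -> [-4, -3]
  drop 5 from [4, 5] -> [4]
  drop 5 from [-3, 5, -4] -> [-3, -4]
  satisfied 2 clause(s); 5 remain; assigned so far: [2, 5]
unit clause [4] forces x4=T; simplify:
  drop -4 from [-4, -3] -> [-3]
  drop -4 from [-3, -4] -> [-3]
  satisfied 2 clause(s); 3 remain; assigned so far: [2, 4, 5]
unit clause [-3] forces x3=F; simplify:
  satisfied 3 clause(s); 0 remain; assigned so far: [2, 3, 4, 5]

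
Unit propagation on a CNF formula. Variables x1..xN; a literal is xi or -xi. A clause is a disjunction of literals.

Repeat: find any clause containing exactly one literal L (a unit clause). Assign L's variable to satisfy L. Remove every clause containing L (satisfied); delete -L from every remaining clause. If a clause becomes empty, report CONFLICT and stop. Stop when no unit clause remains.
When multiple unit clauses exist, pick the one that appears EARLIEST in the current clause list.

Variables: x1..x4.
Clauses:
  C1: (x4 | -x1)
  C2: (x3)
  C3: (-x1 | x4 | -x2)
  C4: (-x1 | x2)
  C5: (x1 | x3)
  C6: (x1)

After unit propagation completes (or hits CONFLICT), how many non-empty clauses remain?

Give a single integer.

unit clause [3] forces x3=T; simplify:
  satisfied 2 clause(s); 4 remain; assigned so far: [3]
unit clause [1] forces x1=T; simplify:
  drop -1 from [4, -1] -> [4]
  drop -1 from [-1, 4, -2] -> [4, -2]
  drop -1 from [-1, 2] -> [2]
  satisfied 1 clause(s); 3 remain; assigned so far: [1, 3]
unit clause [4] forces x4=T; simplify:
  satisfied 2 clause(s); 1 remain; assigned so far: [1, 3, 4]
unit clause [2] forces x2=T; simplify:
  satisfied 1 clause(s); 0 remain; assigned so far: [1, 2, 3, 4]

Answer: 0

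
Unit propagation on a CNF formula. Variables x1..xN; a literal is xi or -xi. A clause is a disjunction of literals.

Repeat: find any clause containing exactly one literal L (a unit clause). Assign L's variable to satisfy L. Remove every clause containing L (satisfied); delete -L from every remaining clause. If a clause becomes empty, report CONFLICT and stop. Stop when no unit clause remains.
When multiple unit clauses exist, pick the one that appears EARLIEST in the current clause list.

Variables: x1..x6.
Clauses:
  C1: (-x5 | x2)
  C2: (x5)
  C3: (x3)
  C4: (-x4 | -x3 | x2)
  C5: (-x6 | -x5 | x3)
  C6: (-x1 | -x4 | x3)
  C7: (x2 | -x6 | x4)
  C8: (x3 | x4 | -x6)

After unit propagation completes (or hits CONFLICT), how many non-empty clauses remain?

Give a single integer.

unit clause [5] forces x5=T; simplify:
  drop -5 from [-5, 2] -> [2]
  drop -5 from [-6, -5, 3] -> [-6, 3]
  satisfied 1 clause(s); 7 remain; assigned so far: [5]
unit clause [2] forces x2=T; simplify:
  satisfied 3 clause(s); 4 remain; assigned so far: [2, 5]
unit clause [3] forces x3=T; simplify:
  satisfied 4 clause(s); 0 remain; assigned so far: [2, 3, 5]

Answer: 0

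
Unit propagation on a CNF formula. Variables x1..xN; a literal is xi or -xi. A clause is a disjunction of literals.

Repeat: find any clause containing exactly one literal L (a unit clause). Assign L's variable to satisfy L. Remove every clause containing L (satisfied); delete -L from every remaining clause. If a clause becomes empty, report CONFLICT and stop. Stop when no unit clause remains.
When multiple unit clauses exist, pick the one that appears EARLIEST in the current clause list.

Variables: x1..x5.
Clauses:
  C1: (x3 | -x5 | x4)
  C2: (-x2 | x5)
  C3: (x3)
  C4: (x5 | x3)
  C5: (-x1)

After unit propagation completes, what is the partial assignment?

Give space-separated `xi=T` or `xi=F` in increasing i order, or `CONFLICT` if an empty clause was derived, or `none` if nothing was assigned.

Answer: x1=F x3=T

Derivation:
unit clause [3] forces x3=T; simplify:
  satisfied 3 clause(s); 2 remain; assigned so far: [3]
unit clause [-1] forces x1=F; simplify:
  satisfied 1 clause(s); 1 remain; assigned so far: [1, 3]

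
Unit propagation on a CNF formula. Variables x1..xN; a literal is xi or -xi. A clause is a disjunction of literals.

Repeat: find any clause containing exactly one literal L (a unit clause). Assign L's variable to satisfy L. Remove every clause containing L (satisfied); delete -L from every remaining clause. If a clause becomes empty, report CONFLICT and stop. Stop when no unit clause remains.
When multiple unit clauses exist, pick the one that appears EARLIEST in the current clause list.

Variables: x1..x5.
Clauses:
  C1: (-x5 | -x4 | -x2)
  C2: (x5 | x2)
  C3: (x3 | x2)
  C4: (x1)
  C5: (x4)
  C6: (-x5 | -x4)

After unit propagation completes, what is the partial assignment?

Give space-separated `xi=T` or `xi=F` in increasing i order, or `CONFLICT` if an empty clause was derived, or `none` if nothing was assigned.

Answer: x1=T x2=T x4=T x5=F

Derivation:
unit clause [1] forces x1=T; simplify:
  satisfied 1 clause(s); 5 remain; assigned so far: [1]
unit clause [4] forces x4=T; simplify:
  drop -4 from [-5, -4, -2] -> [-5, -2]
  drop -4 from [-5, -4] -> [-5]
  satisfied 1 clause(s); 4 remain; assigned so far: [1, 4]
unit clause [-5] forces x5=F; simplify:
  drop 5 from [5, 2] -> [2]
  satisfied 2 clause(s); 2 remain; assigned so far: [1, 4, 5]
unit clause [2] forces x2=T; simplify:
  satisfied 2 clause(s); 0 remain; assigned so far: [1, 2, 4, 5]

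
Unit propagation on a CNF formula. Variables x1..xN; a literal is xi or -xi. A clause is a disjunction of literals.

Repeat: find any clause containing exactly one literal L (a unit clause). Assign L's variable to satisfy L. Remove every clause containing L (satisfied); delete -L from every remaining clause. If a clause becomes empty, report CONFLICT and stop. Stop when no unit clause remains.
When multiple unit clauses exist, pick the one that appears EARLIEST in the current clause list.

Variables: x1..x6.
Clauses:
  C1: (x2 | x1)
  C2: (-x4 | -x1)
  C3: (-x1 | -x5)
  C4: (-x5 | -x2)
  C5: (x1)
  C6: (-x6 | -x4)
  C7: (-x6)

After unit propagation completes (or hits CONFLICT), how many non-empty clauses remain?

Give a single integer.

unit clause [1] forces x1=T; simplify:
  drop -1 from [-4, -1] -> [-4]
  drop -1 from [-1, -5] -> [-5]
  satisfied 2 clause(s); 5 remain; assigned so far: [1]
unit clause [-4] forces x4=F; simplify:
  satisfied 2 clause(s); 3 remain; assigned so far: [1, 4]
unit clause [-5] forces x5=F; simplify:
  satisfied 2 clause(s); 1 remain; assigned so far: [1, 4, 5]
unit clause [-6] forces x6=F; simplify:
  satisfied 1 clause(s); 0 remain; assigned so far: [1, 4, 5, 6]

Answer: 0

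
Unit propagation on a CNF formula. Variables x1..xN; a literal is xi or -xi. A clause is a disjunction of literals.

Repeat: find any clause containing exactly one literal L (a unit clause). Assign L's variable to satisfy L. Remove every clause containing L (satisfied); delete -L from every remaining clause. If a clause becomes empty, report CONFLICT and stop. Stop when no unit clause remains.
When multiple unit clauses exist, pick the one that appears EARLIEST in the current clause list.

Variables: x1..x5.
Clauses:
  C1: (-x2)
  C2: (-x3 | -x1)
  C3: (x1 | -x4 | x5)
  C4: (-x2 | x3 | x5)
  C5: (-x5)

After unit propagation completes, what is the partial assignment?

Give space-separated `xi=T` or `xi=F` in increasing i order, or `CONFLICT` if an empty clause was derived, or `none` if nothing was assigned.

unit clause [-2] forces x2=F; simplify:
  satisfied 2 clause(s); 3 remain; assigned so far: [2]
unit clause [-5] forces x5=F; simplify:
  drop 5 from [1, -4, 5] -> [1, -4]
  satisfied 1 clause(s); 2 remain; assigned so far: [2, 5]

Answer: x2=F x5=F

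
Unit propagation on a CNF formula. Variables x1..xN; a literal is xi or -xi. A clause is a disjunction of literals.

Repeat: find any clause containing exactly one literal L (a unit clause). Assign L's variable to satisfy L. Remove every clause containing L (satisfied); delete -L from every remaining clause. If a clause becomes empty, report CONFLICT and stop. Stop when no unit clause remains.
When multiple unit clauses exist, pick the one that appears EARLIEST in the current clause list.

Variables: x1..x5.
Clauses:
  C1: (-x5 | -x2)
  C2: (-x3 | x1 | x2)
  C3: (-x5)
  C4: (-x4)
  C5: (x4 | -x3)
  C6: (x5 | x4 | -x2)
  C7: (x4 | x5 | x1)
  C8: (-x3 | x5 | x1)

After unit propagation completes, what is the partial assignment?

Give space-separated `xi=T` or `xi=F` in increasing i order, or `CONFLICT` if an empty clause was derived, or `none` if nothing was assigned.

Answer: x1=T x2=F x3=F x4=F x5=F

Derivation:
unit clause [-5] forces x5=F; simplify:
  drop 5 from [5, 4, -2] -> [4, -2]
  drop 5 from [4, 5, 1] -> [4, 1]
  drop 5 from [-3, 5, 1] -> [-3, 1]
  satisfied 2 clause(s); 6 remain; assigned so far: [5]
unit clause [-4] forces x4=F; simplify:
  drop 4 from [4, -3] -> [-3]
  drop 4 from [4, -2] -> [-2]
  drop 4 from [4, 1] -> [1]
  satisfied 1 clause(s); 5 remain; assigned so far: [4, 5]
unit clause [-3] forces x3=F; simplify:
  satisfied 3 clause(s); 2 remain; assigned so far: [3, 4, 5]
unit clause [-2] forces x2=F; simplify:
  satisfied 1 clause(s); 1 remain; assigned so far: [2, 3, 4, 5]
unit clause [1] forces x1=T; simplify:
  satisfied 1 clause(s); 0 remain; assigned so far: [1, 2, 3, 4, 5]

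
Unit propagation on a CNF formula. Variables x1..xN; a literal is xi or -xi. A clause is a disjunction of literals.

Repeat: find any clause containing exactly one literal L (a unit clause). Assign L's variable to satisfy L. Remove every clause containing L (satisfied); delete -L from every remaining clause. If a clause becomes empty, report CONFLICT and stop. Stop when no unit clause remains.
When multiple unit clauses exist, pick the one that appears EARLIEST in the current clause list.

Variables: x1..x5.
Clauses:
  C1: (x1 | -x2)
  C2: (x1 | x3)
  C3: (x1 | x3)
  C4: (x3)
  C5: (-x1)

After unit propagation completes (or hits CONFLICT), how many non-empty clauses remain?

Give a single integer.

unit clause [3] forces x3=T; simplify:
  satisfied 3 clause(s); 2 remain; assigned so far: [3]
unit clause [-1] forces x1=F; simplify:
  drop 1 from [1, -2] -> [-2]
  satisfied 1 clause(s); 1 remain; assigned so far: [1, 3]
unit clause [-2] forces x2=F; simplify:
  satisfied 1 clause(s); 0 remain; assigned so far: [1, 2, 3]

Answer: 0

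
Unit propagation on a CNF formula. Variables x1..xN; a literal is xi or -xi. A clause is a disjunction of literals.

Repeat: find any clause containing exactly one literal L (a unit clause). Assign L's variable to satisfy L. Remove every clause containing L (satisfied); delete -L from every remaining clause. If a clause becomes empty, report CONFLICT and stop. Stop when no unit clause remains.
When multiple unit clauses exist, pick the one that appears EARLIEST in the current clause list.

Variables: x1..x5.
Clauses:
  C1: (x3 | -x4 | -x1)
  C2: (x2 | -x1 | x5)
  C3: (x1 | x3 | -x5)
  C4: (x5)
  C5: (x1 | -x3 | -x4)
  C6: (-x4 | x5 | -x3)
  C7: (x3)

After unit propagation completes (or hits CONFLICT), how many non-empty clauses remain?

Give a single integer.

unit clause [5] forces x5=T; simplify:
  drop -5 from [1, 3, -5] -> [1, 3]
  satisfied 3 clause(s); 4 remain; assigned so far: [5]
unit clause [3] forces x3=T; simplify:
  drop -3 from [1, -3, -4] -> [1, -4]
  satisfied 3 clause(s); 1 remain; assigned so far: [3, 5]

Answer: 1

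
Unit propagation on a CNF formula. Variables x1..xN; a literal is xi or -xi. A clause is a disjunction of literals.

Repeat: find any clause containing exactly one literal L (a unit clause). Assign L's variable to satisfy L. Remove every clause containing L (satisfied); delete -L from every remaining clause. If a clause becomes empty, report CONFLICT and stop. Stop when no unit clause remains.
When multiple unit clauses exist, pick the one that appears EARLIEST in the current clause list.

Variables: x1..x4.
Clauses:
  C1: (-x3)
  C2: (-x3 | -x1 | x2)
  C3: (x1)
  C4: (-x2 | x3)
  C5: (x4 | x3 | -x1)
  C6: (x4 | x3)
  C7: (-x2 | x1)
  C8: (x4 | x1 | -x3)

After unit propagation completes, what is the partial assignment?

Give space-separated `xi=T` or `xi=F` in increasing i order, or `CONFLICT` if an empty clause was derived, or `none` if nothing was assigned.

Answer: x1=T x2=F x3=F x4=T

Derivation:
unit clause [-3] forces x3=F; simplify:
  drop 3 from [-2, 3] -> [-2]
  drop 3 from [4, 3, -1] -> [4, -1]
  drop 3 from [4, 3] -> [4]
  satisfied 3 clause(s); 5 remain; assigned so far: [3]
unit clause [1] forces x1=T; simplify:
  drop -1 from [4, -1] -> [4]
  satisfied 2 clause(s); 3 remain; assigned so far: [1, 3]
unit clause [-2] forces x2=F; simplify:
  satisfied 1 clause(s); 2 remain; assigned so far: [1, 2, 3]
unit clause [4] forces x4=T; simplify:
  satisfied 2 clause(s); 0 remain; assigned so far: [1, 2, 3, 4]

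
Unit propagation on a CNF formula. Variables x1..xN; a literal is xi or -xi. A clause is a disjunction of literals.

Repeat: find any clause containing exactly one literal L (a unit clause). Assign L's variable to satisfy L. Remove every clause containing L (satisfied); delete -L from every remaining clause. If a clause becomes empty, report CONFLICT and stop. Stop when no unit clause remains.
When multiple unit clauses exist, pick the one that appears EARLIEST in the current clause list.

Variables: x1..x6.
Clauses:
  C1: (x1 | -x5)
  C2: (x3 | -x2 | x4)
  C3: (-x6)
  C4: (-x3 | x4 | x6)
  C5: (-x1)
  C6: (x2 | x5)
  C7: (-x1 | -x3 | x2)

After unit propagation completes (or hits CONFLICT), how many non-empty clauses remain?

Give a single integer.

Answer: 2

Derivation:
unit clause [-6] forces x6=F; simplify:
  drop 6 from [-3, 4, 6] -> [-3, 4]
  satisfied 1 clause(s); 6 remain; assigned so far: [6]
unit clause [-1] forces x1=F; simplify:
  drop 1 from [1, -5] -> [-5]
  satisfied 2 clause(s); 4 remain; assigned so far: [1, 6]
unit clause [-5] forces x5=F; simplify:
  drop 5 from [2, 5] -> [2]
  satisfied 1 clause(s); 3 remain; assigned so far: [1, 5, 6]
unit clause [2] forces x2=T; simplify:
  drop -2 from [3, -2, 4] -> [3, 4]
  satisfied 1 clause(s); 2 remain; assigned so far: [1, 2, 5, 6]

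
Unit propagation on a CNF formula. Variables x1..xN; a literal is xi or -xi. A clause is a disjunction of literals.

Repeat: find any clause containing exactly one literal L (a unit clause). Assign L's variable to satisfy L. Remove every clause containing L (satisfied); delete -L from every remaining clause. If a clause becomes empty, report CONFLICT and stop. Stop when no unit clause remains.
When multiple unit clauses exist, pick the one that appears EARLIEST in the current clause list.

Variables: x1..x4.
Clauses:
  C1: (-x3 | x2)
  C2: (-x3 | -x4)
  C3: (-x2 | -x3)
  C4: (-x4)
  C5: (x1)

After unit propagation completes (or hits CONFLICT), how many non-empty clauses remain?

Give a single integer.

unit clause [-4] forces x4=F; simplify:
  satisfied 2 clause(s); 3 remain; assigned so far: [4]
unit clause [1] forces x1=T; simplify:
  satisfied 1 clause(s); 2 remain; assigned so far: [1, 4]

Answer: 2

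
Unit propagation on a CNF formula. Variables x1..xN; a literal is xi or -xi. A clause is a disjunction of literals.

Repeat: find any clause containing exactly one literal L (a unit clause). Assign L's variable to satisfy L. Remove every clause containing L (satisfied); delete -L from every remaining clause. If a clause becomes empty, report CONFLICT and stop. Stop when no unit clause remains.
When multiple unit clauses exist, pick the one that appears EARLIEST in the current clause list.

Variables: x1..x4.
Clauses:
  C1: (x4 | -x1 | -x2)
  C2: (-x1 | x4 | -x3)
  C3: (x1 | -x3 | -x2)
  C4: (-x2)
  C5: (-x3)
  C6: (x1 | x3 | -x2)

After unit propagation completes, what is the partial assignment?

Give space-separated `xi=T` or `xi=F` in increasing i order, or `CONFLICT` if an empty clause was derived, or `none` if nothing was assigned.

Answer: x2=F x3=F

Derivation:
unit clause [-2] forces x2=F; simplify:
  satisfied 4 clause(s); 2 remain; assigned so far: [2]
unit clause [-3] forces x3=F; simplify:
  satisfied 2 clause(s); 0 remain; assigned so far: [2, 3]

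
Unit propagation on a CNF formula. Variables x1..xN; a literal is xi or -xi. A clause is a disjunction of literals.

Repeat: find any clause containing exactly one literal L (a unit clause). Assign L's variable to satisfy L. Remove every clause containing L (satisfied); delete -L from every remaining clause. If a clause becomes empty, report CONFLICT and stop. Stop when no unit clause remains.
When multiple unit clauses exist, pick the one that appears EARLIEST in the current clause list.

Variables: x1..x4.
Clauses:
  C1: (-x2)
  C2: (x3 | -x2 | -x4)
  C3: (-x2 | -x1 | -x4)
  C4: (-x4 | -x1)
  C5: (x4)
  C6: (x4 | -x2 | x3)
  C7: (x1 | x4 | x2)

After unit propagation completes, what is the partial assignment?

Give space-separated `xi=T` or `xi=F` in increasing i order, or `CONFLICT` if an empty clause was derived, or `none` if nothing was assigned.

unit clause [-2] forces x2=F; simplify:
  drop 2 from [1, 4, 2] -> [1, 4]
  satisfied 4 clause(s); 3 remain; assigned so far: [2]
unit clause [4] forces x4=T; simplify:
  drop -4 from [-4, -1] -> [-1]
  satisfied 2 clause(s); 1 remain; assigned so far: [2, 4]
unit clause [-1] forces x1=F; simplify:
  satisfied 1 clause(s); 0 remain; assigned so far: [1, 2, 4]

Answer: x1=F x2=F x4=T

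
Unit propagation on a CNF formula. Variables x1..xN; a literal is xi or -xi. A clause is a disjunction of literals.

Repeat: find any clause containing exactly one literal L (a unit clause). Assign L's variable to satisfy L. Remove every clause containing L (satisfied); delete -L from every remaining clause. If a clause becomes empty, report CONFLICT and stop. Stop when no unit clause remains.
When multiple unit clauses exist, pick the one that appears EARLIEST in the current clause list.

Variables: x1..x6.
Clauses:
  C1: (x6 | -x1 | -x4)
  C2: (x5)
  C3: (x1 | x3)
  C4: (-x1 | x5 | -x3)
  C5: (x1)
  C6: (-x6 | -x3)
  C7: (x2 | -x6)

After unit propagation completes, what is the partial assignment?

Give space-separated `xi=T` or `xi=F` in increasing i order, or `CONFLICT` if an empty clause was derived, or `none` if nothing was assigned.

Answer: x1=T x5=T

Derivation:
unit clause [5] forces x5=T; simplify:
  satisfied 2 clause(s); 5 remain; assigned so far: [5]
unit clause [1] forces x1=T; simplify:
  drop -1 from [6, -1, -4] -> [6, -4]
  satisfied 2 clause(s); 3 remain; assigned so far: [1, 5]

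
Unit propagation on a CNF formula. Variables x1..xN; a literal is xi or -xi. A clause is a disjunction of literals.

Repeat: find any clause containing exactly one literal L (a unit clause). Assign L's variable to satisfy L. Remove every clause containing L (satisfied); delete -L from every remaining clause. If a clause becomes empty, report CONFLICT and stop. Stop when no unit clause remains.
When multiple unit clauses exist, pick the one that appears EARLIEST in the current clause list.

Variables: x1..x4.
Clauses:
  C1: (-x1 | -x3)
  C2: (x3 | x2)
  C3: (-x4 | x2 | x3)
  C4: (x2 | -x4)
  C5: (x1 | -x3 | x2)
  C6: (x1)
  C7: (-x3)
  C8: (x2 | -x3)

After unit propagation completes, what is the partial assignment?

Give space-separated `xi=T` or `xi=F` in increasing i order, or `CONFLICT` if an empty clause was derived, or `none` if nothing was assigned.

Answer: x1=T x2=T x3=F

Derivation:
unit clause [1] forces x1=T; simplify:
  drop -1 from [-1, -3] -> [-3]
  satisfied 2 clause(s); 6 remain; assigned so far: [1]
unit clause [-3] forces x3=F; simplify:
  drop 3 from [3, 2] -> [2]
  drop 3 from [-4, 2, 3] -> [-4, 2]
  satisfied 3 clause(s); 3 remain; assigned so far: [1, 3]
unit clause [2] forces x2=T; simplify:
  satisfied 3 clause(s); 0 remain; assigned so far: [1, 2, 3]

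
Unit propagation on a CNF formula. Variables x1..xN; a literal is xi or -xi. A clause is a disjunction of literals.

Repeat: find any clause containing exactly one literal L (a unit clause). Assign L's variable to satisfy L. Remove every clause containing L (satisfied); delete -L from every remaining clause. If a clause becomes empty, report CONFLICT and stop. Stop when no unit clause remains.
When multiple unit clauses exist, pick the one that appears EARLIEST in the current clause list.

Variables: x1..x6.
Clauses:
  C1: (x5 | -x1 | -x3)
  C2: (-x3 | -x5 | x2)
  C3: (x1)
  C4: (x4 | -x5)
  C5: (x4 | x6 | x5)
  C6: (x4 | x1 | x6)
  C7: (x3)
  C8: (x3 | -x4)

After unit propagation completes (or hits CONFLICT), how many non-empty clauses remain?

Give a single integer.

unit clause [1] forces x1=T; simplify:
  drop -1 from [5, -1, -3] -> [5, -3]
  satisfied 2 clause(s); 6 remain; assigned so far: [1]
unit clause [3] forces x3=T; simplify:
  drop -3 from [5, -3] -> [5]
  drop -3 from [-3, -5, 2] -> [-5, 2]
  satisfied 2 clause(s); 4 remain; assigned so far: [1, 3]
unit clause [5] forces x5=T; simplify:
  drop -5 from [-5, 2] -> [2]
  drop -5 from [4, -5] -> [4]
  satisfied 2 clause(s); 2 remain; assigned so far: [1, 3, 5]
unit clause [2] forces x2=T; simplify:
  satisfied 1 clause(s); 1 remain; assigned so far: [1, 2, 3, 5]
unit clause [4] forces x4=T; simplify:
  satisfied 1 clause(s); 0 remain; assigned so far: [1, 2, 3, 4, 5]

Answer: 0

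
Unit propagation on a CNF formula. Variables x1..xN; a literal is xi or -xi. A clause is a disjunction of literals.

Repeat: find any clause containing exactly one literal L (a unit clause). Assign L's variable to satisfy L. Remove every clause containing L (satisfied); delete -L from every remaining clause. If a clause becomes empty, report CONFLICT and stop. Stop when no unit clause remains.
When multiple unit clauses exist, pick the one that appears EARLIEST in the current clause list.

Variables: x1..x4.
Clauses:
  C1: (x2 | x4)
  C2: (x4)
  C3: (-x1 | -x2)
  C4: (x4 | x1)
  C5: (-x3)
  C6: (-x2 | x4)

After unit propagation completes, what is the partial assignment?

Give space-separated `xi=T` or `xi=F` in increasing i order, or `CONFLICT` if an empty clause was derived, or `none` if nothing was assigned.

unit clause [4] forces x4=T; simplify:
  satisfied 4 clause(s); 2 remain; assigned so far: [4]
unit clause [-3] forces x3=F; simplify:
  satisfied 1 clause(s); 1 remain; assigned so far: [3, 4]

Answer: x3=F x4=T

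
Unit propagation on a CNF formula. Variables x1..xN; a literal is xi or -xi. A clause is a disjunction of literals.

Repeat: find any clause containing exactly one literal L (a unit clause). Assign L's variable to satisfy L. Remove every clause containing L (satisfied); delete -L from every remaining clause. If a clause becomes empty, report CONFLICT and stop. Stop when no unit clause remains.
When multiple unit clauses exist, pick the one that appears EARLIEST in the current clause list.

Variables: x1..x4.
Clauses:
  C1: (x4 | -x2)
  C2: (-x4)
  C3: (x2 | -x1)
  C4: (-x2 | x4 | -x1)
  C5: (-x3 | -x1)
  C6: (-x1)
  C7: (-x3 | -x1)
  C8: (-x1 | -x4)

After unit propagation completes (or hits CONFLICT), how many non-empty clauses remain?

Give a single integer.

Answer: 0

Derivation:
unit clause [-4] forces x4=F; simplify:
  drop 4 from [4, -2] -> [-2]
  drop 4 from [-2, 4, -1] -> [-2, -1]
  satisfied 2 clause(s); 6 remain; assigned so far: [4]
unit clause [-2] forces x2=F; simplify:
  drop 2 from [2, -1] -> [-1]
  satisfied 2 clause(s); 4 remain; assigned so far: [2, 4]
unit clause [-1] forces x1=F; simplify:
  satisfied 4 clause(s); 0 remain; assigned so far: [1, 2, 4]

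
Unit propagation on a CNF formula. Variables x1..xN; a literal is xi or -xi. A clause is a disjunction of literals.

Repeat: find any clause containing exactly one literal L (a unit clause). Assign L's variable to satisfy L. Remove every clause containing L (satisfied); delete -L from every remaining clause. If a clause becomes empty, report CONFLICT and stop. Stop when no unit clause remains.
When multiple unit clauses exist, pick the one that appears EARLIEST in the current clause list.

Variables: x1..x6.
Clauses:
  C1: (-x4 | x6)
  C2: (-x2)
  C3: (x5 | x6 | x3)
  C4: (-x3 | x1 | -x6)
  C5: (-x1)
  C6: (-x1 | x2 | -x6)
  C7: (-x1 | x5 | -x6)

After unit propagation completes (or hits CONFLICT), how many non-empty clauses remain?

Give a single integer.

Answer: 3

Derivation:
unit clause [-2] forces x2=F; simplify:
  drop 2 from [-1, 2, -6] -> [-1, -6]
  satisfied 1 clause(s); 6 remain; assigned so far: [2]
unit clause [-1] forces x1=F; simplify:
  drop 1 from [-3, 1, -6] -> [-3, -6]
  satisfied 3 clause(s); 3 remain; assigned so far: [1, 2]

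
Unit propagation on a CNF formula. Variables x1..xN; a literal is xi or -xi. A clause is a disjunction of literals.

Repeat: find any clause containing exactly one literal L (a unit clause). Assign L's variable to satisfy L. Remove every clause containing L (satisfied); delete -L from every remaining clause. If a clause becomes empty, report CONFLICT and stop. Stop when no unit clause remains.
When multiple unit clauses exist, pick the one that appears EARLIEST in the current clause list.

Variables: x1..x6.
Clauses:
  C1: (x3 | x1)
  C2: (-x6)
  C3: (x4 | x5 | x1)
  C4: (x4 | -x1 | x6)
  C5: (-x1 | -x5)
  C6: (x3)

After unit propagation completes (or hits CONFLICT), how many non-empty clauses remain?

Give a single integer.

Answer: 3

Derivation:
unit clause [-6] forces x6=F; simplify:
  drop 6 from [4, -1, 6] -> [4, -1]
  satisfied 1 clause(s); 5 remain; assigned so far: [6]
unit clause [3] forces x3=T; simplify:
  satisfied 2 clause(s); 3 remain; assigned so far: [3, 6]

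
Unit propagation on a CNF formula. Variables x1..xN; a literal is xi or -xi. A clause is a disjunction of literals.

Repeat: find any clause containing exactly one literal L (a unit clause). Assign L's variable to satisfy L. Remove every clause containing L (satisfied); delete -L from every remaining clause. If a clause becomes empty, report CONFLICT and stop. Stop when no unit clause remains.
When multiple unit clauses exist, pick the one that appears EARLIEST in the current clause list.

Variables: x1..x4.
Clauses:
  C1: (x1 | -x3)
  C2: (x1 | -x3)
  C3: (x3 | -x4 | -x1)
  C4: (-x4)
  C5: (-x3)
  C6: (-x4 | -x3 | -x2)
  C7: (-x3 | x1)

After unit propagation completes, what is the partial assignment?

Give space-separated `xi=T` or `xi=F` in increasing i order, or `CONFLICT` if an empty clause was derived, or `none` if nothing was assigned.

Answer: x3=F x4=F

Derivation:
unit clause [-4] forces x4=F; simplify:
  satisfied 3 clause(s); 4 remain; assigned so far: [4]
unit clause [-3] forces x3=F; simplify:
  satisfied 4 clause(s); 0 remain; assigned so far: [3, 4]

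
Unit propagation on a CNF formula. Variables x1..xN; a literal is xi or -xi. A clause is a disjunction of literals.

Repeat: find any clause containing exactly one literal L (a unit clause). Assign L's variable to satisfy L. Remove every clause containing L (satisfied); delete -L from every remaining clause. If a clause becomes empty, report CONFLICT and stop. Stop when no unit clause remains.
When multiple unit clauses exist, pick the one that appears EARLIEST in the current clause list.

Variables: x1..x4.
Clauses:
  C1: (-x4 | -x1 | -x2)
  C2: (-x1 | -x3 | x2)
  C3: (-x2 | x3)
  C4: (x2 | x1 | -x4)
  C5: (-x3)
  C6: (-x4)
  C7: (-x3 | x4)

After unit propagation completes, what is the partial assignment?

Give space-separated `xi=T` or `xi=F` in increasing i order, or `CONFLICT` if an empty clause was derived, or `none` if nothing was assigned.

Answer: x2=F x3=F x4=F

Derivation:
unit clause [-3] forces x3=F; simplify:
  drop 3 from [-2, 3] -> [-2]
  satisfied 3 clause(s); 4 remain; assigned so far: [3]
unit clause [-2] forces x2=F; simplify:
  drop 2 from [2, 1, -4] -> [1, -4]
  satisfied 2 clause(s); 2 remain; assigned so far: [2, 3]
unit clause [-4] forces x4=F; simplify:
  satisfied 2 clause(s); 0 remain; assigned so far: [2, 3, 4]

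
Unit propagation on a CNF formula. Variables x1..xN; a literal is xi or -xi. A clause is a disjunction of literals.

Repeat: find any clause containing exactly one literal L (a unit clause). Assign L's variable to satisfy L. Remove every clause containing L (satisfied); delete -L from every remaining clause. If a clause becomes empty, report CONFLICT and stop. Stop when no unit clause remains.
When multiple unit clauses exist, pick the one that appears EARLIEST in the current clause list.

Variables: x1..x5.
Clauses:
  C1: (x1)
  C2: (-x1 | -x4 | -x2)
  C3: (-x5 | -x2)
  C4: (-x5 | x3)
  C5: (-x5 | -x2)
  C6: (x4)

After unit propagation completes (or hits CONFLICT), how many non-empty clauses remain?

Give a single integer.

unit clause [1] forces x1=T; simplify:
  drop -1 from [-1, -4, -2] -> [-4, -2]
  satisfied 1 clause(s); 5 remain; assigned so far: [1]
unit clause [4] forces x4=T; simplify:
  drop -4 from [-4, -2] -> [-2]
  satisfied 1 clause(s); 4 remain; assigned so far: [1, 4]
unit clause [-2] forces x2=F; simplify:
  satisfied 3 clause(s); 1 remain; assigned so far: [1, 2, 4]

Answer: 1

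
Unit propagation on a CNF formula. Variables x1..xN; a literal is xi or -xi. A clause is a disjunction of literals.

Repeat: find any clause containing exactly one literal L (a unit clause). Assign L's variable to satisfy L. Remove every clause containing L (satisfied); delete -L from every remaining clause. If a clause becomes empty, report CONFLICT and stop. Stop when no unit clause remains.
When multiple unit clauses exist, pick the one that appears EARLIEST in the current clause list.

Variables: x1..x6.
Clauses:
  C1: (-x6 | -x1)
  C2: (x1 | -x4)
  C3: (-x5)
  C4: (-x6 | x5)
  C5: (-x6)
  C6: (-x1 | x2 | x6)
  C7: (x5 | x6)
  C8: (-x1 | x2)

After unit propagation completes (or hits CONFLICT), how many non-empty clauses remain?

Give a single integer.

Answer: 3

Derivation:
unit clause [-5] forces x5=F; simplify:
  drop 5 from [-6, 5] -> [-6]
  drop 5 from [5, 6] -> [6]
  satisfied 1 clause(s); 7 remain; assigned so far: [5]
unit clause [-6] forces x6=F; simplify:
  drop 6 from [-1, 2, 6] -> [-1, 2]
  drop 6 from [6] -> [] (empty!)
  satisfied 3 clause(s); 4 remain; assigned so far: [5, 6]
CONFLICT (empty clause)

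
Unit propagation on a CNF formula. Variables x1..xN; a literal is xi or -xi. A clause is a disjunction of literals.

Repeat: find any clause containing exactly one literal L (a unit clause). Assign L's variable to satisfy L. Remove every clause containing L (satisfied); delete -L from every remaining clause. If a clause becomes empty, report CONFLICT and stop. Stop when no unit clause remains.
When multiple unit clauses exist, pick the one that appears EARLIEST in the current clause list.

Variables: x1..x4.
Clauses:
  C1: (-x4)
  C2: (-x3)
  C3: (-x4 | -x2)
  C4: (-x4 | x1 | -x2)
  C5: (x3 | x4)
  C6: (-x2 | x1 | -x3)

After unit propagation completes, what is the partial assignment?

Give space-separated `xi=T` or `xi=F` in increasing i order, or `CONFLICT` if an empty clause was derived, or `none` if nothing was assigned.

Answer: CONFLICT

Derivation:
unit clause [-4] forces x4=F; simplify:
  drop 4 from [3, 4] -> [3]
  satisfied 3 clause(s); 3 remain; assigned so far: [4]
unit clause [-3] forces x3=F; simplify:
  drop 3 from [3] -> [] (empty!)
  satisfied 2 clause(s); 1 remain; assigned so far: [3, 4]
CONFLICT (empty clause)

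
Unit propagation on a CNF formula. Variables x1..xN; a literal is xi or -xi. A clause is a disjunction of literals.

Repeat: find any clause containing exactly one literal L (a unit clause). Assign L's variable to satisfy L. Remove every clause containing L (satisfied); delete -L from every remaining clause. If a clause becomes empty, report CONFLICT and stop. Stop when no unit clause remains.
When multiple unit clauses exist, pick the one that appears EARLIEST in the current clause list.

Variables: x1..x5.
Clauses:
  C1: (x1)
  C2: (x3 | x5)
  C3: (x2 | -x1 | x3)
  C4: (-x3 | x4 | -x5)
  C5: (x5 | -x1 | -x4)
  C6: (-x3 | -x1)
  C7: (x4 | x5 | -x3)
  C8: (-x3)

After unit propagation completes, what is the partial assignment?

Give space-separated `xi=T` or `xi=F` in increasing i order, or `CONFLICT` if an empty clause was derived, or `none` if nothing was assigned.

unit clause [1] forces x1=T; simplify:
  drop -1 from [2, -1, 3] -> [2, 3]
  drop -1 from [5, -1, -4] -> [5, -4]
  drop -1 from [-3, -1] -> [-3]
  satisfied 1 clause(s); 7 remain; assigned so far: [1]
unit clause [-3] forces x3=F; simplify:
  drop 3 from [3, 5] -> [5]
  drop 3 from [2, 3] -> [2]
  satisfied 4 clause(s); 3 remain; assigned so far: [1, 3]
unit clause [5] forces x5=T; simplify:
  satisfied 2 clause(s); 1 remain; assigned so far: [1, 3, 5]
unit clause [2] forces x2=T; simplify:
  satisfied 1 clause(s); 0 remain; assigned so far: [1, 2, 3, 5]

Answer: x1=T x2=T x3=F x5=T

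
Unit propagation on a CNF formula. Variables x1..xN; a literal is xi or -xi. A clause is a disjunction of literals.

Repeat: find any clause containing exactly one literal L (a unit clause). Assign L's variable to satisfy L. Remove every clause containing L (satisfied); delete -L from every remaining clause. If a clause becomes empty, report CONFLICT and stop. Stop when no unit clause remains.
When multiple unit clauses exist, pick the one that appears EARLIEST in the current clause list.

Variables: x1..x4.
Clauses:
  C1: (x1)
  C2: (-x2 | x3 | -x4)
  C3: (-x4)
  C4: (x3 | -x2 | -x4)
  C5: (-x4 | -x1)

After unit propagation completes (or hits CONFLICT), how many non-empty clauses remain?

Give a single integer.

unit clause [1] forces x1=T; simplify:
  drop -1 from [-4, -1] -> [-4]
  satisfied 1 clause(s); 4 remain; assigned so far: [1]
unit clause [-4] forces x4=F; simplify:
  satisfied 4 clause(s); 0 remain; assigned so far: [1, 4]

Answer: 0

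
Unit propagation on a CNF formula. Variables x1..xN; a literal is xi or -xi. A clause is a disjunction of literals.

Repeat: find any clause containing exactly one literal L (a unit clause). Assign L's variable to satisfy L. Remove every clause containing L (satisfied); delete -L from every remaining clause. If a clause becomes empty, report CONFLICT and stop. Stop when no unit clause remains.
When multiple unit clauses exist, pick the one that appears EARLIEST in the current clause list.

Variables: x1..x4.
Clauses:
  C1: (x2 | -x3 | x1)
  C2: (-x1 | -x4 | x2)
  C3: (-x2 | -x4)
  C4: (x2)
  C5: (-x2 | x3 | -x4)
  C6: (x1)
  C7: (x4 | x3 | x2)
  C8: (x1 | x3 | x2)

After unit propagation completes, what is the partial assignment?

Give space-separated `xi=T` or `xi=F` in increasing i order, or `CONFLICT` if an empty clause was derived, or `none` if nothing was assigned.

unit clause [2] forces x2=T; simplify:
  drop -2 from [-2, -4] -> [-4]
  drop -2 from [-2, 3, -4] -> [3, -4]
  satisfied 5 clause(s); 3 remain; assigned so far: [2]
unit clause [-4] forces x4=F; simplify:
  satisfied 2 clause(s); 1 remain; assigned so far: [2, 4]
unit clause [1] forces x1=T; simplify:
  satisfied 1 clause(s); 0 remain; assigned so far: [1, 2, 4]

Answer: x1=T x2=T x4=F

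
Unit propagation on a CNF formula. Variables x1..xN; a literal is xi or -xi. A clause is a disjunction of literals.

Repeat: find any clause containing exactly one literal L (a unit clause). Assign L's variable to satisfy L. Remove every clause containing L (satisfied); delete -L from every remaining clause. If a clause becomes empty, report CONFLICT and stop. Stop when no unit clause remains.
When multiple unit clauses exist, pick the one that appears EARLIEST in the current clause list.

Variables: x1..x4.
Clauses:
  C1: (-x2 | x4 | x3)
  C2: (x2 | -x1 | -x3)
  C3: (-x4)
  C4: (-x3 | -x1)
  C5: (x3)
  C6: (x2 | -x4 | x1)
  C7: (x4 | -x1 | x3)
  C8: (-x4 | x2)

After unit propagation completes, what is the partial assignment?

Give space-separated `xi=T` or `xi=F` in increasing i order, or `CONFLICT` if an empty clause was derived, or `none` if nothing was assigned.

Answer: x1=F x3=T x4=F

Derivation:
unit clause [-4] forces x4=F; simplify:
  drop 4 from [-2, 4, 3] -> [-2, 3]
  drop 4 from [4, -1, 3] -> [-1, 3]
  satisfied 3 clause(s); 5 remain; assigned so far: [4]
unit clause [3] forces x3=T; simplify:
  drop -3 from [2, -1, -3] -> [2, -1]
  drop -3 from [-3, -1] -> [-1]
  satisfied 3 clause(s); 2 remain; assigned so far: [3, 4]
unit clause [-1] forces x1=F; simplify:
  satisfied 2 clause(s); 0 remain; assigned so far: [1, 3, 4]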